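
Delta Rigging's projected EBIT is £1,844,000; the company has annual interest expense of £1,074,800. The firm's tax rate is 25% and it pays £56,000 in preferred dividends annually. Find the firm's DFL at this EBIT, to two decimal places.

Interest = £1,074,800.00.
Preferred dividends grossed up pre-tax: £56,000 / (1 − 0.25) = £74,666.67.
DFL = EBIT ÷ [EBIT − I − D_p/(1−t)] = £1,844,000 ÷ [£1,844,000 − £1,074,800.00 − £74,666.67] = £1,844,000 ÷ £694,533.33 = 2.6550.

2.66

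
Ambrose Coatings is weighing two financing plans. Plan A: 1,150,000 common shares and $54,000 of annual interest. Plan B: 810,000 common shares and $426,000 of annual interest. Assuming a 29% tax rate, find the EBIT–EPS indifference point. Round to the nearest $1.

$1,312,235

Set EPS_A = EPS_B: (EBIT − $54,000)(1 − 0.29) ÷ 1,150,000 = (EBIT − $426,000)(1 − 0.29) ÷ 810,000.
Cancelling (1 − t) and cross-multiplying: 810,000·(EBIT − 54,000) = 1,150,000·(EBIT − 426,000).
Solving, EBIT = (426,000·1,150,000 − 54,000·810,000) / (1,150,000 − 810,000) = 446,160,000,000 / 340,000 = 1,312,235.29.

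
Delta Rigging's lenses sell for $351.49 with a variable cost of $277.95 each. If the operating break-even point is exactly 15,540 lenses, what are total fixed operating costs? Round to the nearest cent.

$1,142,811.60

Each unit contributes $351.49 − $277.95 = $73.54.
Since BE = FC / CM, FC = 15,540 × $73.54 = $1,142,811.60.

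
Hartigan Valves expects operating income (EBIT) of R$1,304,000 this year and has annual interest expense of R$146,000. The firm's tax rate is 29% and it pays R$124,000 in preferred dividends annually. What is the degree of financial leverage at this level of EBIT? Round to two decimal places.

Annual interest charges come to R$146,000.00.
Preferred dividends grossed up pre-tax: R$124,000 / (1 − 0.29) = R$174,647.89.
DFL = EBIT ÷ [EBIT − I − D_p/(1−t)] = R$1,304,000 ÷ [R$1,304,000 − R$146,000.00 − R$174,647.89] = R$1,304,000 ÷ R$983,352.11 = 1.3261.

1.33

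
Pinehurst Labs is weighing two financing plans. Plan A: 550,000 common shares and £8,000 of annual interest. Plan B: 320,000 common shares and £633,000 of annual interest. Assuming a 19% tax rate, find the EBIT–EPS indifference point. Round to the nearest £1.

Set EPS_A = EPS_B: (EBIT − £8,000)(1 − 0.19) ÷ 550,000 = (EBIT − £633,000)(1 − 0.19) ÷ 320,000.
Cancelling (1 − t) and cross-multiplying: 320,000·(EBIT − 8,000) = 550,000·(EBIT − 633,000).
EBIT × (550,000 − 320,000) = 633,000 × 550,000 − 8,000 × 320,000 = 345,590,000,000, so EBIT = 345,590,000,000 ÷ 230,000 = 1,502,565.22.

£1,502,565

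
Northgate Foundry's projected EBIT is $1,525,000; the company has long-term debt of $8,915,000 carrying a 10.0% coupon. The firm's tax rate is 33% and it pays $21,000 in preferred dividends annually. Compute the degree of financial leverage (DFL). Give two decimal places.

2.53

Interest = $891,500.00.
Pre-tax preferred-dividend burden = $21,000 ÷ (1 − 0.33) = $31,343.28.
DFL = EBIT ÷ [EBIT − I − D_p/(1−t)] = $1,525,000 ÷ [$1,525,000 − $891,500.00 − $31,343.28] = $1,525,000 ÷ $602,156.72 = 2.5326.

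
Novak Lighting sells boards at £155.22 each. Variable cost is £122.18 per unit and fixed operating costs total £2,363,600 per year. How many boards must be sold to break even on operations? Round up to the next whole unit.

71,538 boards

Contribution margin per unit = £155.22 − £122.18 = £33.04.
Break-even volume = fixed costs ÷ CM per unit = £2,363,600 ÷ £33.04 = 71,537.53, so 71,538 boards.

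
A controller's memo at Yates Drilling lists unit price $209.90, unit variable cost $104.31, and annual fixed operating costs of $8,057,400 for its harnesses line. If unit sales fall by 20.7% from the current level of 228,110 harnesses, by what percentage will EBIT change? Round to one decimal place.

Contribution at this volume is 228,110 × $105.59 = $24,086,134.90.
Subtracting fixed costs: EBIT = $24,086,134.90 − $8,057,400 = $16,028,734.90.
DOL = contribution ÷ EBIT = $24,086,134.90 ÷ $16,028,734.90 = 1.5027.
Operating income changes by 1.5027 × -20.7% = -31.1%.

-31.1%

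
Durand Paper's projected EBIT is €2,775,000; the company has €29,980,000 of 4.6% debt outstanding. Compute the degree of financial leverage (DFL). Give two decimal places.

Interest = €1,379,080.00.
Degree of financial leverage = EBIT / (EBIT − interest) = €2,775,000 / €1,395,920.00 = 1.9879.

1.99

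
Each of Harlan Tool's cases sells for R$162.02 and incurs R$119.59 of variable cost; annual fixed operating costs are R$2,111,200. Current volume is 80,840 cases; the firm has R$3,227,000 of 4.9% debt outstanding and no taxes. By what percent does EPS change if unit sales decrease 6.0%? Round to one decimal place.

At 80,840 units, contribution = 80,840 × R$42.43 = R$3,430,041.20.
EBIT = R$3,430,041.20 − R$2,111,200 = R$1,318,841.20.
Interest = R$158,123.00, so EBIT − I = R$1,160,718.20.
Degree of combined leverage = contribution ÷ (EBIT − I) = R$3,430,041.20 ÷ R$1,160,718.20 = 2.9551.
%ΔEPS = DCL × %ΔSales = 2.9551 × -6.0% = -17.7%.

-17.7%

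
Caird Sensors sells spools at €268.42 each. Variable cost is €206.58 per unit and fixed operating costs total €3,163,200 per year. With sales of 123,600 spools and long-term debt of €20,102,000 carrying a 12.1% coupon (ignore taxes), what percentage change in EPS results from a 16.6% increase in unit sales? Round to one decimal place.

+62.0%

Contribution at this volume is 123,600 × €61.84 = €7,643,424.00.
EBIT = €7,643,424.00 − €3,163,200 = €4,480,224.00.
After interest of €2,432,342.00, pre-tax earnings = €2,047,882.00.
Degree of combined leverage = contribution ÷ (EBIT − I) = €7,643,424.00 ÷ €2,047,882.00 = 3.7324.
%ΔEPS = DCL × %ΔSales = 3.7324 × +16.6% = +62.0%.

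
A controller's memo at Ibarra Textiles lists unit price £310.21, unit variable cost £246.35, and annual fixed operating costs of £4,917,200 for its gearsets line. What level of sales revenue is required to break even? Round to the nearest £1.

CM per unit = £310.21 − £246.35 = £63.86; CM ratio = £63.86 / £310.21 = 0.2059.
Break-even revenue = fixed costs × price ÷ CM = £4,917,200 × £310.21 ÷ £63.86 = £23,886,073.

£23,886,073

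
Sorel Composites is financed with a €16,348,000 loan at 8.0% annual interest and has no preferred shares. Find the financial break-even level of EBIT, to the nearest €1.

€1,307,840

Annual interest = 8.0% × €16,348,000 = €1,307,840.00.
With no preferred dividends, EPS = 0 when EBIT exactly covers interest, so the financial break-even EBIT is €1,307,840.00.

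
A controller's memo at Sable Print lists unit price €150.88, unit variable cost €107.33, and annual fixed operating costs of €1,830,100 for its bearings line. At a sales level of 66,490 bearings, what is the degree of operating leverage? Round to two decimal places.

At 66,490 units, contribution = 66,490 × €43.55 = €2,895,639.50.
Subtracting fixed costs: EBIT = €2,895,639.50 − €1,830,100 = €1,065,539.50.
Degree of operating leverage = €2,895,639.50 / €1,065,539.50 = 2.7175.

2.72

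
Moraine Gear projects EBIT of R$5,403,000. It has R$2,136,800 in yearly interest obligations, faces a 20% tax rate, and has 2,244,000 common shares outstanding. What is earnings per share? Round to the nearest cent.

Pre-tax income = R$5,403,000 − R$2,136,800.00 = R$3,266,200.00.
After tax at 20%: net income = R$3,266,200.00 × 0.80 = R$2,612,960.00.
EPS = R$2,612,960.00 ÷ 2,244,000 = R$1.16.

R$1.16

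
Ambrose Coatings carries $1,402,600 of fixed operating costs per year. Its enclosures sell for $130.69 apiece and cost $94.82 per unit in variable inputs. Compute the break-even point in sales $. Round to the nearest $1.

Contribution margin per unit = $130.69 − $94.82 = $35.87, a CM ratio of $35.87 ÷ $130.69 = 0.2745.
Break-even sales = FC ÷ CM ratio = $1,402,600 × $130.69 / $35.87 = $5,110,281.

$5,110,281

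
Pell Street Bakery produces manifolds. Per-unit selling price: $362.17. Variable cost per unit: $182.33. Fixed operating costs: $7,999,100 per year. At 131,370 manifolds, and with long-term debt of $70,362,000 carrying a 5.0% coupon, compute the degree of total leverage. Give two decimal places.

1.95

At 131,370 units, contribution = 131,370 × $179.84 = $23,625,580.80.
Operating income = contribution − fixed costs = $23,625,580.80 − $7,999,100 = $15,626,480.80. Interest = $3,518,100.00, so EBIT − I = $12,108,380.80.
Degree of total leverage = total CM / (EBIT − interest) = $23,625,580.80 / $12,108,380.80 = 1.9512.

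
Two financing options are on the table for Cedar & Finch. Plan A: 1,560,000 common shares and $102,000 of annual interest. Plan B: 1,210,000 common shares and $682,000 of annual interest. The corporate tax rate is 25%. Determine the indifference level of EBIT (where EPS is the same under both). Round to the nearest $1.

At indifference, (EBIT − 102,000)(1 − t)/1,560,000 = (EBIT − 682,000)(1 − t)/1,210,000.
Cancelling (1 − t) and cross-multiplying: 1,210,000·(EBIT − 102,000) = 1,560,000·(EBIT − 682,000).
Solving, EBIT = (682,000·1,560,000 − 102,000·1,210,000) / (1,560,000 − 1,210,000) = 940,500,000,000 / 350,000 = 2,687,142.86.

$2,687,143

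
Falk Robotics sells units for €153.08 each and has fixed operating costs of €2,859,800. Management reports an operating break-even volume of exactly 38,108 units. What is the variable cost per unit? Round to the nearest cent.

€78.04

Contribution per unit must be FC / Q = €2,859,800 / 38,108 = €75.0446.
Hence VC = price − CM = €153.08 − €75.0446 = €78.04.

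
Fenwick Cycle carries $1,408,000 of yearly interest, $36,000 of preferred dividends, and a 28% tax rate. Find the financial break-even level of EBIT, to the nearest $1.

$1,458,000

Grossing the preferred dividend up to pre-tax terms: $36,000 / (1 − 0.28) = $50,000.00.
EPS = 0 when EBIT covers interest plus the pre-tax preferred burden: $1,408,000 + $50,000.00 = $1,458,000.00.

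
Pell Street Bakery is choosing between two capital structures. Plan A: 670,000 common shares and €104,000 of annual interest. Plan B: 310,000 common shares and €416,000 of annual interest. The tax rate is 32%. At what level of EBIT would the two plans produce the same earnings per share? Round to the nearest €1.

€684,667

At indifference, (EBIT − 104,000)(1 − t)/670,000 = (EBIT − 416,000)(1 − t)/310,000.
Cancelling (1 − t) and cross-multiplying: 310,000·(EBIT − 104,000) = 670,000·(EBIT − 416,000).
Solving, EBIT = (416,000·670,000 − 104,000·310,000) / (670,000 − 310,000) = 246,480,000,000 / 360,000 = 684,666.67.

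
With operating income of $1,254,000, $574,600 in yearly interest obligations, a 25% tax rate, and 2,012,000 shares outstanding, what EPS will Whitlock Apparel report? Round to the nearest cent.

$0.25

Interest = $574,600.00, so EBT = $1,254,000 − $574,600.00 = $679,400.00.
Net income = $679,400.00 × (1 − 0.25) = $509,550.00.
EPS = $509,550.00 ÷ 2,012,000 = $0.25.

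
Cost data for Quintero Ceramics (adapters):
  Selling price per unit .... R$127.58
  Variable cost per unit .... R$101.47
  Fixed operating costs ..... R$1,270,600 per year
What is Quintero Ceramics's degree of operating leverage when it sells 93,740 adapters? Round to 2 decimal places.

At 93,740 units, contribution = 93,740 × R$26.11 = R$2,447,551.40.
EBIT = R$2,447,551.40 − R$1,270,600 = R$1,176,951.40.
So DOL = total CM / EBIT = R$2,447,551.40 / R$1,176,951.40 = 2.0796.

2.08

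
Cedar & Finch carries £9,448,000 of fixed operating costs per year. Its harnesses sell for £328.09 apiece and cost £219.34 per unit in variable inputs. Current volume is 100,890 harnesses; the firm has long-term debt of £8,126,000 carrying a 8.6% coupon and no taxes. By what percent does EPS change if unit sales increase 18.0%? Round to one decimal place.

Total contribution margin = 100,890 × £108.75 = £10,971,787.50.
Subtracting fixed costs: EBIT = £10,971,787.50 − £9,448,000 = £1,523,787.50.
Interest = £698,836.00, so EBIT − I = £824,951.50.
DCL = total CM / (EBIT − I) = £10,971,787.50 / £824,951.50 = 13.2999.
EPS therefore changes by 13.2999 × (+18.0%) = +239.4%.

+239.4%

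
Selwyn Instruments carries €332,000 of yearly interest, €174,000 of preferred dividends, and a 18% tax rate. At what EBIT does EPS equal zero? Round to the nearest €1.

€544,195

Grossing the preferred dividend up to pre-tax terms: €174,000 / (1 − 0.18) = €212,195.12.
EPS = 0 when EBIT covers interest plus the pre-tax preferred burden: €332,000 + €212,195.12 = €544,195.12.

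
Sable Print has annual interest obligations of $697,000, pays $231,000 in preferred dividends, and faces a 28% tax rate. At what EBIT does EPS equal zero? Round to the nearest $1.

$1,017,833

Preferred dividends are paid after tax, so their pre-tax equivalent is $231,000 ÷ (1 − 0.28) = $320,833.33.
Financial break-even EBIT = interest + D_p ÷ (1 − t) = $697,000 + $320,833.33 = $1,017,833.33.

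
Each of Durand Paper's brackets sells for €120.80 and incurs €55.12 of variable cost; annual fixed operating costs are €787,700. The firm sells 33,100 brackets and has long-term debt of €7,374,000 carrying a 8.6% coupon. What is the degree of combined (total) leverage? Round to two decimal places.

2.89

Total contribution margin = 33,100 × €65.68 = €2,174,008.00.
EBIT = €2,174,008.00 − €787,700 = €1,386,308.00. Interest = €634,164.00, so EBIT − I = €752,144.00.
Degree of total leverage = total CM / (EBIT − interest) = €2,174,008.00 / €752,144.00 = 2.8904.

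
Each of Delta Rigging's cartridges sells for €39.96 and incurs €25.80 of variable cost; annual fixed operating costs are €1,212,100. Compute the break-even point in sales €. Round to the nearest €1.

Contribution margin per unit = €39.96 − €25.80 = €14.16, a CM ratio of €14.16 ÷ €39.96 = 0.3544.
Break-even sales = FC ÷ CM ratio = €1,212,100 × €39.96 / €14.16 = €3,420,587.

€3,420,587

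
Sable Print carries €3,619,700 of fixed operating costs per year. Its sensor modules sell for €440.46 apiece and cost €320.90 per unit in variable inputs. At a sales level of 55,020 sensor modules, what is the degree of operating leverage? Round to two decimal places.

Total contribution margin = 55,020 × €119.56 = €6,578,191.20.
EBIT = €6,578,191.20 − €3,619,700 = €2,958,491.20.
So DOL = total CM / EBIT = €6,578,191.20 / €2,958,491.20 = 2.2235.

2.22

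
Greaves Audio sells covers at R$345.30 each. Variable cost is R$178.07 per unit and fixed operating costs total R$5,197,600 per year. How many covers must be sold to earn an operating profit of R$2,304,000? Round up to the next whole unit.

44,858 covers

Each unit contributes R$345.30 − R$178.07 = R$167.23.
Units = (FC + target) / CM = (R$5,197,600 + R$2,304,000) / R$167.23 = 44,857.98, so 44,858 covers.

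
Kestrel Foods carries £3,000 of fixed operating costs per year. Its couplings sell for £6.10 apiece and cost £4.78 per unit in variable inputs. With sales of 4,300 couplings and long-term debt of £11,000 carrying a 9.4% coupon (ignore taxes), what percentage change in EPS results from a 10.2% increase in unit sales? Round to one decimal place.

+35.3%

Contribution at this volume is 4,300 × £1.32 = £5,676.00.
EBIT = £5,676.00 − £3,000 = £2,676.00.
After interest of £1,034.00, pre-tax earnings = £1,642.00.
Degree of combined leverage = contribution ÷ (EBIT − I) = £5,676.00 ÷ £1,642.00 = 3.4568.
EPS therefore changes by 3.4568 × (+10.2%) = +35.3%.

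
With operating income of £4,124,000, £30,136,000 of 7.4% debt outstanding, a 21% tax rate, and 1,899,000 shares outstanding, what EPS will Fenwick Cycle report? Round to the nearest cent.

Pre-tax income = £4,124,000 − £2,230,064.00 = £1,893,936.00.
Net income = £1,893,936.00 × (1 − 0.21) = £1,496,209.44.
Per share: £1,496,209.44 / 1,899,000 shares = £0.79.

£0.79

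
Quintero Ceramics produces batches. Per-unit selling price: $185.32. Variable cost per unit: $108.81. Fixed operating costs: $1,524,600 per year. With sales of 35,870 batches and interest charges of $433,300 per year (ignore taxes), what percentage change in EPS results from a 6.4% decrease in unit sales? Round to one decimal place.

-22.3%

Total contribution margin = 35,870 × $76.51 = $2,744,413.70.
Operating income = contribution − fixed costs = $2,744,413.70 − $1,524,600 = $1,219,813.70.
After interest of $433,300.00, pre-tax earnings = $786,513.70.
DCL = total CM / (EBIT − I) = $2,744,413.70 / $786,513.70 = 3.4893.
EPS therefore changes by 3.4893 × (-6.4%) = -22.3%.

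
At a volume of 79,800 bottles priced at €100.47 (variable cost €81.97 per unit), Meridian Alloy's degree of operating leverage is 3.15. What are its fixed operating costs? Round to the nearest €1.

At 79,800 units, contribution = 79,800 × €18.50 = €1,476,300.00.
DOL = contribution / EBIT, so EBIT = €1,476,300.00 / 3.15 = €468,666.67.
Fixed costs = CM − EBIT = €1,476,300.00 − €468,666.67 = €1,007,633.

€1,007,633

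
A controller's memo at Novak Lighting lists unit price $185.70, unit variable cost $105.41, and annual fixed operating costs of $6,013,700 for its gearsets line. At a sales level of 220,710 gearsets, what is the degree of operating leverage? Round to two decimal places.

At 220,710 units, contribution = 220,710 × $80.29 = $17,720,805.90.
Operating income = contribution − fixed costs = $17,720,805.90 − $6,013,700 = $11,707,105.90.
Degree of operating leverage = $17,720,805.90 / $11,707,105.90 = 1.5137.

1.51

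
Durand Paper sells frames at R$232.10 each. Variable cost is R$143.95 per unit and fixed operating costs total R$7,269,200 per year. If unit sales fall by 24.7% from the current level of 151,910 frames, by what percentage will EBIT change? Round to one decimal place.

Contribution at this volume is 151,910 × R$88.15 = R$13,390,866.50.
EBIT = R$13,390,866.50 − R$7,269,200 = R$6,121,666.50.
DOL = contribution ÷ EBIT = R$13,390,866.50 ÷ R$6,121,666.50 = 2.1875.
Operating income changes by 2.1875 × -24.7% = -54.0%.

-54.0%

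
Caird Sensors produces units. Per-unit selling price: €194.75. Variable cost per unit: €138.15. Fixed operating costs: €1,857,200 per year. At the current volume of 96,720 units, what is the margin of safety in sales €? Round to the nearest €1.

€12,445,943

Each unit contributes €194.75 − €138.15 = €56.60. Break-even units = €1,857,200 ÷ €56.60 = 32,812.72; break-even revenue = 32,812.72 × €194.75 = €6,390,277.39.
Actual sales revenue = 96,720 × €194.75 = €18,836,220.00.
Margin of safety = €18,836,220.00 − €6,390,277.39 = €12,445,943.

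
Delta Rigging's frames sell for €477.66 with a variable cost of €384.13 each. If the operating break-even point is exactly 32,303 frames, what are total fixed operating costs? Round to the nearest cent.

Each unit contributes €477.66 − €384.13 = €93.53.
Since BE = FC / CM, FC = 32,303 × €93.53 = €3,021,299.59.

€3,021,299.59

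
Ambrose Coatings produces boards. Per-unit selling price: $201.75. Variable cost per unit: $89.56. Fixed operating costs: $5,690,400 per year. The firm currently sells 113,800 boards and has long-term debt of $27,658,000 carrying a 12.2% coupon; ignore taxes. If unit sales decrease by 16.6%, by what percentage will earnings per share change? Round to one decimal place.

-57.2%

Total contribution margin = 113,800 × $112.19 = $12,767,222.00.
Subtracting fixed costs: EBIT = $12,767,222.00 − $5,690,400 = $7,076,822.00.
After interest of $3,374,276.00, pre-tax earnings = $3,702,546.00.
DCL = total CM / (EBIT − I) = $12,767,222.00 / $3,702,546.00 = 3.4482.
EPS therefore changes by 3.4482 × (-16.6%) = -57.2%.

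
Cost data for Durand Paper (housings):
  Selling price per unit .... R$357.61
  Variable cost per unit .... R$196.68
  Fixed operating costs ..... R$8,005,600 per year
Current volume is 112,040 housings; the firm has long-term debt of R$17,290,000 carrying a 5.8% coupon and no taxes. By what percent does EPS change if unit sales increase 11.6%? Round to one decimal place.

Contribution at this volume is 112,040 × R$160.93 = R$18,030,597.20.
Subtracting fixed costs: EBIT = R$18,030,597.20 − R$8,005,600 = R$10,024,997.20.
After interest of R$1,002,820.00, pre-tax earnings = R$9,022,177.20.
Degree of combined leverage = contribution ÷ (EBIT − I) = R$18,030,597.20 ÷ R$9,022,177.20 = 1.9985.
%ΔEPS = DCL × %ΔSales = 1.9985 × +11.6% = +23.2%.

+23.2%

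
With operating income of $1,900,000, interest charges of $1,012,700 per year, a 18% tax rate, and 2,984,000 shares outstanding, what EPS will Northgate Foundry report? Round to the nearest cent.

Interest = $1,012,700.00, so EBT = $1,900,000 − $1,012,700.00 = $887,300.00.
After tax at 18%: net income = $887,300.00 × 0.82 = $727,586.00.
Per share: $727,586.00 / 2,984,000 shares = $0.24.

$0.24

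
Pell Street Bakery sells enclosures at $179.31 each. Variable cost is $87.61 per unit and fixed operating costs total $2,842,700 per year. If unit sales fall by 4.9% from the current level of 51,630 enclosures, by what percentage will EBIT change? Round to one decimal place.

Contribution at this volume is 51,630 × $91.70 = $4,734,471.00.
EBIT = $4,734,471.00 − $2,842,700 = $1,891,771.00.
So DOL = total CM / EBIT = $4,734,471.00 / $1,891,771.00 = 2.5027.
Operating income changes by 2.5027 × -4.9% = -12.3%.

-12.3%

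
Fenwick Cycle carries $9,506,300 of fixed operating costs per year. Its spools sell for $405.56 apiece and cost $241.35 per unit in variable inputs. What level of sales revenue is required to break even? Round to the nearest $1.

$23,478,321

CM per unit = $405.56 − $241.35 = $164.21; CM ratio = $164.21 / $405.56 = 0.4049.
Break-even sales = FC ÷ CM ratio = $9,506,300 × $405.56 / $164.21 = $23,478,321.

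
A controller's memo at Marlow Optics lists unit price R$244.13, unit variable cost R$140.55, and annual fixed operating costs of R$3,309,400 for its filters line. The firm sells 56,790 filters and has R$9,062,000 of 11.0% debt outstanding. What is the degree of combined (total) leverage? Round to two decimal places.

Contribution at this volume is 56,790 × R$103.58 = R$5,882,308.20.
Subtracting fixed costs: EBIT = R$5,882,308.20 − R$3,309,400 = R$2,572,908.20. Interest = R$996,820.00.
DOL = R$5,882,308.20 ÷ R$2,572,908.20 = 2.2862; DFL = R$2,572,908.20 ÷ R$1,576,088.20 = 1.6325.
Combined leverage = 2.2862 × 1.6325 = 3.7322.

3.73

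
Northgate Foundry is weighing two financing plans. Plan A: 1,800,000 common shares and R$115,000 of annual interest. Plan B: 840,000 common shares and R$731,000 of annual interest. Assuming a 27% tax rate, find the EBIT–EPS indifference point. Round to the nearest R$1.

R$1,270,000

Set EPS_A = EPS_B: (EBIT − R$115,000)(1 − 0.27) ÷ 1,800,000 = (EBIT − R$731,000)(1 − 0.27) ÷ 840,000.
Cancelling (1 − t) and cross-multiplying: 840,000·(EBIT − 115,000) = 1,800,000·(EBIT − 731,000).
Solving, EBIT = (731,000·1,800,000 − 115,000·840,000) / (1,800,000 − 840,000) = 1,219,200,000,000 / 960,000 = 1,270,000.00.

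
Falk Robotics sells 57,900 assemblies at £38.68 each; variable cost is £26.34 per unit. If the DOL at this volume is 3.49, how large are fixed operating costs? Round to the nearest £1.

At 57,900 units, contribution = 57,900 × £12.34 = £714,486.00.
Since DOL = CM ÷ EBIT, EBIT = £714,486.00 ÷ 3.49 = £204,723.78.
And FC = contribution − EBIT = £714,486.00 − £204,723.78 = £509,762.

£509,762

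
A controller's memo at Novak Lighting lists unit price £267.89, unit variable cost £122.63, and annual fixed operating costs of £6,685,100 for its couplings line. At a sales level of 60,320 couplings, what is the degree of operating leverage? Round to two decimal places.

4.22

At 60,320 units, contribution = 60,320 × £145.26 = £8,762,083.20.
Operating income = contribution − fixed costs = £8,762,083.20 − £6,685,100 = £2,076,983.20.
Degree of operating leverage = £8,762,083.20 / £2,076,983.20 = 4.2187.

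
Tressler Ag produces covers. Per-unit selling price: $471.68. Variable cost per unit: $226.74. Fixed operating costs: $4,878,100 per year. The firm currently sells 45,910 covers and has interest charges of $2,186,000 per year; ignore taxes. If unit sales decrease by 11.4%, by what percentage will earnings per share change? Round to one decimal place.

-30.7%

Contribution at this volume is 45,910 × $244.94 = $11,245,195.40.
Subtracting fixed costs: EBIT = $11,245,195.40 − $4,878,100 = $6,367,095.40.
After interest of $2,186,000.00, pre-tax earnings = $4,181,095.40.
Degree of combined leverage = contribution ÷ (EBIT − I) = $11,245,195.40 ÷ $4,181,095.40 = 2.6895.
%ΔEPS = DCL × %ΔSales = 2.6895 × -11.4% = -30.7%.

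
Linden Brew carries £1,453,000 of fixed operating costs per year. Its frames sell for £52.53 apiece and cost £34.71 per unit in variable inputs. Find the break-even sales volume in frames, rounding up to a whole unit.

Contribution margin per unit = £52.53 − £34.71 = £17.82.
Break-even Q = £1,453,000 / £17.82 = 81,537.60 → 81,538 frames.

81,538 frames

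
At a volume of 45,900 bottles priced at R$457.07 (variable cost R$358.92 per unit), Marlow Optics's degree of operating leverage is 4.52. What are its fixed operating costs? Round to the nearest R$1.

At 45,900 units, contribution = 45,900 × R$98.15 = R$4,505,085.00.
Since DOL = CM ÷ EBIT, EBIT = R$4,505,085.00 ÷ 4.52 = R$996,700.22.
Fixed costs = CM − EBIT = R$4,505,085.00 − R$996,700.22 = R$3,508,385.

R$3,508,385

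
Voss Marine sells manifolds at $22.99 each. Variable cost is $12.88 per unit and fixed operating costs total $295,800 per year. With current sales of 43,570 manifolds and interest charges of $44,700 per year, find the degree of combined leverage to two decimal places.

4.41

Contribution at this volume is 43,570 × $10.11 = $440,492.70.
EBIT = $440,492.70 − $295,800 = $144,692.70. Interest = $44,700.00.
DOL = $440,492.70 ÷ $144,692.70 = 3.0443; DFL = $144,692.70 ÷ $99,992.70 = 1.4470.
Combined leverage = 3.0443 × 1.4470 = 4.4051.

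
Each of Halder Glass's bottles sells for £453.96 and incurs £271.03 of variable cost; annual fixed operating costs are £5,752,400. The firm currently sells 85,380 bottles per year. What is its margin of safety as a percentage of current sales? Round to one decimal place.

63.2%

Each unit contributes £453.96 − £271.03 = £182.93. Break-even units = £5,752,400 ÷ £182.93 = 31,445.91; break-even revenue = 31,445.91 × £453.96 = £14,275,184.52.
Current sales = 85,380 × £453.96 = £38,759,104.80.
Margin of safety = (£38,759,104.80 − £14,275,184.52) ÷ £38,759,104.80 = 63.2%.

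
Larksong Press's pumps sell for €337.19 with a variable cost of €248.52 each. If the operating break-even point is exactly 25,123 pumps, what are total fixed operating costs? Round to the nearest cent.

Each unit contributes €337.19 − €248.52 = €88.67.
Since BE = FC / CM, FC = 25,123 × €88.67 = €2,227,656.41.

€2,227,656.41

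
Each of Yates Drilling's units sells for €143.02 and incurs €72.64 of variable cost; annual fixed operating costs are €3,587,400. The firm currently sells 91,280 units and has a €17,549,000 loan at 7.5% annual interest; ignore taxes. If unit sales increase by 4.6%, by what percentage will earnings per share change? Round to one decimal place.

At 91,280 units, contribution = 91,280 × €70.38 = €6,424,286.40.
Subtracting fixed costs: EBIT = €6,424,286.40 − €3,587,400 = €2,836,886.40.
After interest of €1,316,175.00, pre-tax earnings = €1,520,711.40.
DCL = total CM / (EBIT − I) = €6,424,286.40 / €1,520,711.40 = 4.2245.
EPS therefore changes by 4.2245 × (+4.6%) = +19.4%.

+19.4%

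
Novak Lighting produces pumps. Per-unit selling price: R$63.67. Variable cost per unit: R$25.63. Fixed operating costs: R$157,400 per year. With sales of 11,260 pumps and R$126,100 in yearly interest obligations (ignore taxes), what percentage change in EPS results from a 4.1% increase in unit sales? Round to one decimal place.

+12.1%

At 11,260 units, contribution = 11,260 × R$38.04 = R$428,330.40.
EBIT = R$428,330.40 − R$157,400 = R$270,930.40.
After interest of R$126,100.00, pre-tax earnings = R$144,830.40.
Degree of combined leverage = contribution ÷ (EBIT − I) = R$428,330.40 ÷ R$144,830.40 = 2.9575.
%ΔEPS = DCL × %ΔSales = 2.9575 × +4.1% = +12.1%.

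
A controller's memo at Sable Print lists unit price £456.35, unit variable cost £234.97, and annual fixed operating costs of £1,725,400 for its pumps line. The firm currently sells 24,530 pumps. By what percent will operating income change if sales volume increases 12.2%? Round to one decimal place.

+17.9%

At 24,530 units, contribution = 24,530 × £221.38 = £5,430,451.40.
Operating income = contribution − fixed costs = £5,430,451.40 − £1,725,400 = £3,705,051.40.
So DOL = total CM / EBIT = £5,430,451.40 / £3,705,051.40 = 1.4657.
So EBIT moves 1.4657 × (+12.2%) = +17.9%.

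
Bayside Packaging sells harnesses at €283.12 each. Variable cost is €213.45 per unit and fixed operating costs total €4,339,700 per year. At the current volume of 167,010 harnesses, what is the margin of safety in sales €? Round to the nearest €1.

Unit CM = price − variable cost = €283.12 − €213.45 = €69.67. Break-even units = €4,339,700 ÷ €69.67 = 62,289.36; break-even revenue = 62,289.36 × €283.12 = €17,635,364.78.
Current sales = 167,010 × €283.12 = €47,283,871.20.
Margin of safety = €47,283,871.20 − €17,635,364.78 = €29,648,506.

€29,648,506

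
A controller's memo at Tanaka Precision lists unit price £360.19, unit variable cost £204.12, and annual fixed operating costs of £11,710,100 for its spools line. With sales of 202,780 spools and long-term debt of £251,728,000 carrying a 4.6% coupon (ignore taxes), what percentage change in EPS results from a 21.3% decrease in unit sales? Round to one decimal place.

At 202,780 units, contribution = 202,780 × £156.07 = £31,647,874.60.
Subtracting fixed costs: EBIT = £31,647,874.60 − £11,710,100 = £19,937,774.60.
Interest = £11,579,488.00, so EBIT − I = £8,358,286.60.
Degree of combined leverage = contribution ÷ (EBIT − I) = £31,647,874.60 ÷ £8,358,286.60 = 3.7864.
%ΔEPS = DCL × %ΔSales = 3.7864 × -21.3% = -80.7%.

-80.7%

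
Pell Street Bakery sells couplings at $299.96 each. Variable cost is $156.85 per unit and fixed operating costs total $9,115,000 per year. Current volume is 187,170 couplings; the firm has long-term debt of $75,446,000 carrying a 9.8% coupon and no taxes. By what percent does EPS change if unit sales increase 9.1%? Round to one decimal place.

+23.7%

Contribution at this volume is 187,170 × $143.11 = $26,785,898.70.
Subtracting fixed costs: EBIT = $26,785,898.70 − $9,115,000 = $17,670,898.70.
Interest = $7,393,708.00, so EBIT − I = $10,277,190.70.
DCL = total CM / (EBIT − I) = $26,785,898.70 / $10,277,190.70 = 2.6063.
%ΔEPS = DCL × %ΔSales = 2.6063 × +9.1% = +23.7%.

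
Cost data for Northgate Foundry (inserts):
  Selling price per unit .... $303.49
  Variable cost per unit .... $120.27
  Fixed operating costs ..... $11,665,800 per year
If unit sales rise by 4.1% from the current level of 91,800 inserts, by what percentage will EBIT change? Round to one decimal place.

+13.4%

Total contribution margin = 91,800 × $183.22 = $16,819,596.00.
Operating income = contribution − fixed costs = $16,819,596.00 − $11,665,800 = $5,153,796.00.
So DOL = total CM / EBIT = $16,819,596.00 / $5,153,796.00 = 3.2635.
So EBIT moves 3.2635 × (+4.1%) = +13.4%.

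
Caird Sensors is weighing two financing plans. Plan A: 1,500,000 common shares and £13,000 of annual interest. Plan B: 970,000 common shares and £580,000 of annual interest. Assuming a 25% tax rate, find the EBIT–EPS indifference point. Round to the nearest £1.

£1,617,717

Set EPS_A = EPS_B: (EBIT − £13,000)(1 − 0.25) ÷ 1,500,000 = (EBIT − £580,000)(1 − 0.25) ÷ 970,000.
The (1 − t) factor cancels: (EBIT − 13,000) × 970,000 = (EBIT − 580,000) × 1,500,000.
EBIT × (1,500,000 − 970,000) = 580,000 × 1,500,000 − 13,000 × 970,000 = 857,390,000,000, so EBIT = 857,390,000,000 ÷ 530,000 = 1,617,716.98.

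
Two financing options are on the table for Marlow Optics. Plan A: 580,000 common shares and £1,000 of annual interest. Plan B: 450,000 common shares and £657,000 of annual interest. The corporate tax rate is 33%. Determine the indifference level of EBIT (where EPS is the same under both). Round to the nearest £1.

Set EPS_A = EPS_B: (EBIT − £1,000)(1 − 0.33) ÷ 580,000 = (EBIT − £657,000)(1 − 0.33) ÷ 450,000.
The (1 − t) factor cancels: (EBIT − 1,000) × 450,000 = (EBIT − 657,000) × 580,000.
Solving, EBIT = (657,000·580,000 − 1,000·450,000) / (580,000 − 450,000) = 380,610,000,000 / 130,000 = 2,927,769.23.

£2,927,769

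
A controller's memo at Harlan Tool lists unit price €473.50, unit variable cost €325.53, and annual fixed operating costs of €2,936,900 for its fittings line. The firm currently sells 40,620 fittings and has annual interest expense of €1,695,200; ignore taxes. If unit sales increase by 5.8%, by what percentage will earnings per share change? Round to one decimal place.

+25.3%

Contribution at this volume is 40,620 × €147.97 = €6,010,541.40.
Operating income = contribution − fixed costs = €6,010,541.40 − €2,936,900 = €3,073,641.40.
Interest = €1,695,200.00, so EBIT − I = €1,378,441.40.
DCL = total CM / (EBIT − I) = €6,010,541.40 / €1,378,441.40 = 4.3604.
%ΔEPS = DCL × %ΔSales = 4.3604 × +5.8% = +25.3%.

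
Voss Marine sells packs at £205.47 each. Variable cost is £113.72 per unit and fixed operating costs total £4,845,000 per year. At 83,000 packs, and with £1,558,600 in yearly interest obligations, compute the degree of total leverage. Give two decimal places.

At 83,000 units, contribution = 83,000 × £91.75 = £7,615,250.00.
Operating income = contribution − fixed costs = £7,615,250.00 − £4,845,000 = £2,770,250.00. Interest = £1,558,600.00, so EBIT − I = £1,211,650.00.
DCL = contribution ÷ (EBIT − I) = £7,615,250.00 ÷ £1,211,650.00 = 6.2850.

6.29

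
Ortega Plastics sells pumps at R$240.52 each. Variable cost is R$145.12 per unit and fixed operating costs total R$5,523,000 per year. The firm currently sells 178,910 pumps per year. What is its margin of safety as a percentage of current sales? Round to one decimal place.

67.6%

Each unit contributes R$240.52 − R$145.12 = R$95.40. Break-even units = R$5,523,000 ÷ R$95.40 = 57,893.08; break-even revenue = 57,893.08 × R$240.52 = R$13,924,444.03.
Current sales = 178,910 × R$240.52 = R$43,031,433.20.
Margin of safety = (R$43,031,433.20 − R$13,924,444.03) ÷ R$43,031,433.20 = 67.6%.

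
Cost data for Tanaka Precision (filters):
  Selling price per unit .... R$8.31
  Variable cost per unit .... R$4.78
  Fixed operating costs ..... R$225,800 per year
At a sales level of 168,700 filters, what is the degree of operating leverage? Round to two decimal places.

At 168,700 units, contribution = 168,700 × R$3.53 = R$595,511.00.
EBIT = R$595,511.00 − R$225,800 = R$369,711.00.
So DOL = total CM / EBIT = R$595,511.00 / R$369,711.00 = 1.6107.

1.61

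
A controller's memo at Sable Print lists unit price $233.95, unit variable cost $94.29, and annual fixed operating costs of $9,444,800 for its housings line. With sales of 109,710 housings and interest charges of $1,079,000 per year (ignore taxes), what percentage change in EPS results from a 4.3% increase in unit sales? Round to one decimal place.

Total contribution margin = 109,710 × $139.66 = $15,322,098.60.
EBIT = $15,322,098.60 − $9,444,800 = $5,877,298.60.
After interest of $1,079,000.00, pre-tax earnings = $4,798,298.60.
DCL = total CM / (EBIT − I) = $15,322,098.60 / $4,798,298.60 = 3.1932.
%ΔEPS = DCL × %ΔSales = 3.1932 × +4.3% = +13.7%.

+13.7%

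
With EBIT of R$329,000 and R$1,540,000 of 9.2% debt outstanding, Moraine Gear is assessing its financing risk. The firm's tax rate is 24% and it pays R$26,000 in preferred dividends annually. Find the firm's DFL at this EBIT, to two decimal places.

Interest = R$141,680.00.
Preferred dividends grossed up pre-tax: R$26,000 / (1 − 0.24) = R$34,210.53.
DFL = EBIT ÷ [EBIT − I − D_p/(1−t)] = R$329,000 ÷ [R$329,000 − R$141,680.00 − R$34,210.53] = R$329,000 ÷ R$153,109.47 = 2.1488.

2.15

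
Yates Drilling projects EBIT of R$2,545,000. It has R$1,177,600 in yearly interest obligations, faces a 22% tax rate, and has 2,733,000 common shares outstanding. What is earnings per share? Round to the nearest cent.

R$0.39

Pre-tax income = R$2,545,000 − R$1,177,600.00 = R$1,367,400.00.
Net income = R$1,367,400.00 × (1 − 0.22) = R$1,066,572.00.
EPS = R$1,066,572.00 ÷ 2,733,000 = R$0.39.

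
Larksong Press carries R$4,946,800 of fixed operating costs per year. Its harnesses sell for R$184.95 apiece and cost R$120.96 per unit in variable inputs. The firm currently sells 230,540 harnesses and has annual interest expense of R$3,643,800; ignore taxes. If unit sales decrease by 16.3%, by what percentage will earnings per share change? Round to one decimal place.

-39.0%

At 230,540 units, contribution = 230,540 × R$63.99 = R$14,752,254.60.
Subtracting fixed costs: EBIT = R$14,752,254.60 − R$4,946,800 = R$9,805,454.60.
Interest = R$3,643,800.00, so EBIT − I = R$6,161,654.60.
DCL = total CM / (EBIT − I) = R$14,752,254.60 / R$6,161,654.60 = 2.3942.
%ΔEPS = DCL × %ΔSales = 2.3942 × -16.3% = -39.0%.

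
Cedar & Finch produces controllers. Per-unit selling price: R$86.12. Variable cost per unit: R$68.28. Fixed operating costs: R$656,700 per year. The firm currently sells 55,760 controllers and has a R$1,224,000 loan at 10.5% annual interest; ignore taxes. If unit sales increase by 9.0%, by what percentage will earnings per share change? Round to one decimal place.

At 55,760 units, contribution = 55,760 × R$17.84 = R$994,758.40.
Operating income = contribution − fixed costs = R$994,758.40 − R$656,700 = R$338,058.40.
Interest = R$128,520.00, so EBIT − I = R$209,538.40.
Degree of combined leverage = contribution ÷ (EBIT − I) = R$994,758.40 ÷ R$209,538.40 = 4.7474.
%ΔEPS = DCL × %ΔSales = 4.7474 × +9.0% = +42.7%.

+42.7%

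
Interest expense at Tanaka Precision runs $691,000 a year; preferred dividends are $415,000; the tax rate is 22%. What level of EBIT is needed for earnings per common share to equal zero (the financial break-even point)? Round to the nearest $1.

$1,223,051

Preferred dividends are paid after tax, so their pre-tax equivalent is $415,000 ÷ (1 − 0.22) = $532,051.28.
EPS = 0 when EBIT covers interest plus the pre-tax preferred burden: $691,000 + $532,051.28 = $1,223,051.28.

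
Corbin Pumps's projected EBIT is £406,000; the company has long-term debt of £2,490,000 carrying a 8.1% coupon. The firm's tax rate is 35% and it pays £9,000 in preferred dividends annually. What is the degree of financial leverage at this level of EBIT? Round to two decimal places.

2.13

Interest = £201,690.00.
Preferred dividends grossed up pre-tax: £9,000 / (1 − 0.35) = £13,846.15.
DFL = EBIT ÷ [EBIT − I − D_p/(1−t)] = £406,000 ÷ [£406,000 − £201,690.00 − £13,846.15] = £406,000 ÷ £190,463.85 = 2.1316.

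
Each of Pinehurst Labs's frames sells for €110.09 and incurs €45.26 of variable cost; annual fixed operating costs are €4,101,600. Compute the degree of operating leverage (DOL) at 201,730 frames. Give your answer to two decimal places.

1.46

Contribution at this volume is 201,730 × €64.83 = €13,078,155.90.
Subtracting fixed costs: EBIT = €13,078,155.90 − €4,101,600 = €8,976,555.90.
Degree of operating leverage = €13,078,155.90 / €8,976,555.90 = 1.4569.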